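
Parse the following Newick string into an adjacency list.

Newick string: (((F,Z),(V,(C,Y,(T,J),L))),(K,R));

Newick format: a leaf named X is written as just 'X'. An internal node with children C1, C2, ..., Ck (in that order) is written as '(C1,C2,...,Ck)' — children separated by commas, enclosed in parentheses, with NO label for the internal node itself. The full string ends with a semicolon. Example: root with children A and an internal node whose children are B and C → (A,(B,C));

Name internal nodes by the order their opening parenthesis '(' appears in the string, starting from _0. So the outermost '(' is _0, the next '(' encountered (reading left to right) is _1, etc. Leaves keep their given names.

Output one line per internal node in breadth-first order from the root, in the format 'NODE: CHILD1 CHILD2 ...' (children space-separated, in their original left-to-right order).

Answer: _0: _1 _6
_1: _2 _3
_6: K R
_2: F Z
_3: V _4
_4: C Y _5 L
_5: T J

Derivation:
Input: (((F,Z),(V,(C,Y,(T,J),L))),(K,R));
Scanning left-to-right, naming '(' by encounter order:
  pos 0: '(' -> open internal node _0 (depth 1)
  pos 1: '(' -> open internal node _1 (depth 2)
  pos 2: '(' -> open internal node _2 (depth 3)
  pos 6: ')' -> close internal node _2 (now at depth 2)
  pos 8: '(' -> open internal node _3 (depth 3)
  pos 11: '(' -> open internal node _4 (depth 4)
  pos 16: '(' -> open internal node _5 (depth 5)
  pos 20: ')' -> close internal node _5 (now at depth 4)
  pos 23: ')' -> close internal node _4 (now at depth 3)
  pos 24: ')' -> close internal node _3 (now at depth 2)
  pos 25: ')' -> close internal node _1 (now at depth 1)
  pos 27: '(' -> open internal node _6 (depth 2)
  pos 31: ')' -> close internal node _6 (now at depth 1)
  pos 32: ')' -> close internal node _0 (now at depth 0)
Total internal nodes: 7
BFS adjacency from root:
  _0: _1 _6
  _1: _2 _3
  _6: K R
  _2: F Z
  _3: V _4
  _4: C Y _5 L
  _5: T J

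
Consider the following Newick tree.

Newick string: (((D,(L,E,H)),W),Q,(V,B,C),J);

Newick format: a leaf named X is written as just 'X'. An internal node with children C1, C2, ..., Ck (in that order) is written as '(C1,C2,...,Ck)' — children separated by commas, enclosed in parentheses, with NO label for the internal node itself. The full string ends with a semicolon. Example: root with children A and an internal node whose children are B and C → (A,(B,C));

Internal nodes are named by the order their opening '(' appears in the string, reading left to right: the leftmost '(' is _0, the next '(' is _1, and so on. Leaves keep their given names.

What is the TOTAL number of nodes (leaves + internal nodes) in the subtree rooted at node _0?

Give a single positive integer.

Newick: (((D,(L,E,H)),W),Q,(V,B,C),J);
Locate _0: it is the '(' at position 0 (the 1st '(' reading left to right).
Query: subtree rooted at _0
_0: subtree_size = 1 + 14
  _1: subtree_size = 1 + 7
    _2: subtree_size = 1 + 5
      D: subtree_size = 1 + 0
      _3: subtree_size = 1 + 3
        L: subtree_size = 1 + 0
        E: subtree_size = 1 + 0
        H: subtree_size = 1 + 0
    W: subtree_size = 1 + 0
  Q: subtree_size = 1 + 0
  _4: subtree_size = 1 + 3
    V: subtree_size = 1 + 0
    B: subtree_size = 1 + 0
    C: subtree_size = 1 + 0
  J: subtree_size = 1 + 0
Total subtree size of _0: 15

Answer: 15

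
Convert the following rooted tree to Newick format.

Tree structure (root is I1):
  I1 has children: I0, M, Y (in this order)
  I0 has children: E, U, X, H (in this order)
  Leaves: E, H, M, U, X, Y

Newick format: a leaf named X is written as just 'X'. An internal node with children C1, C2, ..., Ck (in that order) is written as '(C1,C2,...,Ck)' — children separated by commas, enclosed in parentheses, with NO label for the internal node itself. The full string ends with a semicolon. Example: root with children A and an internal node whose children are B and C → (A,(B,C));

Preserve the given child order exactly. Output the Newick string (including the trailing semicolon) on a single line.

Answer: ((E,U,X,H),M,Y);

Derivation:
internal I1 with children ['I0', 'M', 'Y']
  internal I0 with children ['E', 'U', 'X', 'H']
    leaf 'E' → 'E'
    leaf 'U' → 'U'
    leaf 'X' → 'X'
    leaf 'H' → 'H'
  → '(E,U,X,H)'
  leaf 'M' → 'M'
  leaf 'Y' → 'Y'
→ '((E,U,X,H),M,Y)'
Final: ((E,U,X,H),M,Y);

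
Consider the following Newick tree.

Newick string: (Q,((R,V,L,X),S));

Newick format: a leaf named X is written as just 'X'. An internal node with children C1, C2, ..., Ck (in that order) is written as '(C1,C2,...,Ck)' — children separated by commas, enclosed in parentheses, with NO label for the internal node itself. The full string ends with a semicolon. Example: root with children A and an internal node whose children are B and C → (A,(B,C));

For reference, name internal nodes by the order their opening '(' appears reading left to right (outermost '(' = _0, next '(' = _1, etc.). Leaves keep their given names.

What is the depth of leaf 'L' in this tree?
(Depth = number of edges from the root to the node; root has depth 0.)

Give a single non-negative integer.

Newick: (Q,((R,V,L,X),S));
Naming internals by '(' encounter order: outermost '(' = _0, next = _1, ...
Query node: L
Path from root: _0 -> _1 -> _2 -> L
Depth of L: 3 (number of edges from root)

Answer: 3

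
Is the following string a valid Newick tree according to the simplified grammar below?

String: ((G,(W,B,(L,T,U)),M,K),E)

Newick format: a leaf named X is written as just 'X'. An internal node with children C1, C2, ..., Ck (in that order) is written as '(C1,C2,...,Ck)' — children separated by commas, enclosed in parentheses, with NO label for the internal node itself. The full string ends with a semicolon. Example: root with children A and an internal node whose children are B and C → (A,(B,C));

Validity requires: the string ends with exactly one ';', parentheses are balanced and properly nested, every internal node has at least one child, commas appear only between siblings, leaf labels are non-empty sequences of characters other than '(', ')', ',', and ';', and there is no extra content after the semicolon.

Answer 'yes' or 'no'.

Answer: no

Derivation:
Input: ((G,(W,B,(L,T,U)),M,K),E)
Paren balance: 4 '(' vs 4 ')' OK
Ends with single ';': False
Full parse: FAILS (must end with ;)
Valid: False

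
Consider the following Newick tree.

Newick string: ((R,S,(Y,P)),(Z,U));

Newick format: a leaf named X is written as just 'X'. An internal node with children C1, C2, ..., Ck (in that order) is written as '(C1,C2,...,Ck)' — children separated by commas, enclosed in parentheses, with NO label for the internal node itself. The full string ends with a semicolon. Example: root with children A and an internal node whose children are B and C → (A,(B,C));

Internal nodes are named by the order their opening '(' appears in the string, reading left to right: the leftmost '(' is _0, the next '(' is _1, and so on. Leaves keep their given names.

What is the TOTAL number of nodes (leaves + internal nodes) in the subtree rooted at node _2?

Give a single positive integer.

Answer: 3

Derivation:
Newick: ((R,S,(Y,P)),(Z,U));
Locate _2: it is the '(' at position 6 (the 3rd '(' reading left to right).
Query: subtree rooted at _2
_2: subtree_size = 1 + 2
  Y: subtree_size = 1 + 0
  P: subtree_size = 1 + 0
Total subtree size of _2: 3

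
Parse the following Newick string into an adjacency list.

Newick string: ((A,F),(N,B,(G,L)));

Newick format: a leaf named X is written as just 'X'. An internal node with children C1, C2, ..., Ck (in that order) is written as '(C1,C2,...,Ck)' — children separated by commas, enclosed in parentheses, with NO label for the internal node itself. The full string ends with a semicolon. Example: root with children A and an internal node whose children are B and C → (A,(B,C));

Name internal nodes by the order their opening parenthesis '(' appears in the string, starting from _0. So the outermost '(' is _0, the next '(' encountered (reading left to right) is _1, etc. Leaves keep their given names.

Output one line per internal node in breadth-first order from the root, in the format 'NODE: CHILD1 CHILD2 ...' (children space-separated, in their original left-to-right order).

Input: ((A,F),(N,B,(G,L)));
Scanning left-to-right, naming '(' by encounter order:
  pos 0: '(' -> open internal node _0 (depth 1)
  pos 1: '(' -> open internal node _1 (depth 2)
  pos 5: ')' -> close internal node _1 (now at depth 1)
  pos 7: '(' -> open internal node _2 (depth 2)
  pos 12: '(' -> open internal node _3 (depth 3)
  pos 16: ')' -> close internal node _3 (now at depth 2)
  pos 17: ')' -> close internal node _2 (now at depth 1)
  pos 18: ')' -> close internal node _0 (now at depth 0)
Total internal nodes: 4
BFS adjacency from root:
  _0: _1 _2
  _1: A F
  _2: N B _3
  _3: G L

Answer: _0: _1 _2
_1: A F
_2: N B _3
_3: G L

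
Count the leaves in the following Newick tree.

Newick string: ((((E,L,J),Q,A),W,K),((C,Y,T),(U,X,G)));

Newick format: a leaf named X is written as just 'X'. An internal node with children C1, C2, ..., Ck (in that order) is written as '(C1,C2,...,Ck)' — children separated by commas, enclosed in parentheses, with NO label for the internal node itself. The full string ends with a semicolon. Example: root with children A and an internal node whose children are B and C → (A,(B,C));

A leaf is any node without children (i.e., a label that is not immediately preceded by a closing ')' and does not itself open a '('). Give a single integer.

Newick: ((((E,L,J),Q,A),W,K),((C,Y,T),(U,X,G)));
Scan left-to-right; a leaf is any maximal label run not followed by '(':
  pos 4: leaf 'E' → count = 1
  pos 6: leaf 'L' → count = 2
  pos 8: leaf 'J' → count = 3
  pos 11: leaf 'Q' → count = 4
  pos 13: leaf 'A' → count = 5
  pos 16: leaf 'W' → count = 6
  pos 18: leaf 'K' → count = 7
  pos 23: leaf 'C' → count = 8
  pos 25: leaf 'Y' → count = 9
  pos 27: leaf 'T' → count = 10
  pos 31: leaf 'U' → count = 11
  pos 33: leaf 'X' → count = 12
  pos 35: leaf 'G' → count = 13
Total leaves: 13

Answer: 13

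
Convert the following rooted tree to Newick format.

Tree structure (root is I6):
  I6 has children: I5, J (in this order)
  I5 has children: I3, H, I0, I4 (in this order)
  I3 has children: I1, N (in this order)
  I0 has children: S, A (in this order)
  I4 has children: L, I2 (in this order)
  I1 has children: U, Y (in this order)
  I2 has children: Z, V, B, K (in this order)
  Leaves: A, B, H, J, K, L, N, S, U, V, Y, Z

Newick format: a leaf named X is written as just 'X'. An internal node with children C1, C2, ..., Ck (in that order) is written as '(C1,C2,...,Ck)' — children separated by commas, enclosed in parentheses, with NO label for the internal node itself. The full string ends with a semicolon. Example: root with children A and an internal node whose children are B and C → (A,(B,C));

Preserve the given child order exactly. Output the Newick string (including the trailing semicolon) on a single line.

internal I6 with children ['I5', 'J']
  internal I5 with children ['I3', 'H', 'I0', 'I4']
    internal I3 with children ['I1', 'N']
      internal I1 with children ['U', 'Y']
        leaf 'U' → 'U'
        leaf 'Y' → 'Y'
      → '(U,Y)'
      leaf 'N' → 'N'
    → '((U,Y),N)'
    leaf 'H' → 'H'
    internal I0 with children ['S', 'A']
      leaf 'S' → 'S'
      leaf 'A' → 'A'
    → '(S,A)'
    internal I4 with children ['L', 'I2']
      leaf 'L' → 'L'
      internal I2 with children ['Z', 'V', 'B', 'K']
        leaf 'Z' → 'Z'
        leaf 'V' → 'V'
        leaf 'B' → 'B'
        leaf 'K' → 'K'
      → '(Z,V,B,K)'
    → '(L,(Z,V,B,K))'
  → '(((U,Y),N),H,(S,A),(L,(Z,V,B,K)))'
  leaf 'J' → 'J'
→ '((((U,Y),N),H,(S,A),(L,(Z,V,B,K))),J)'
Final: ((((U,Y),N),H,(S,A),(L,(Z,V,B,K))),J);

Answer: ((((U,Y),N),H,(S,A),(L,(Z,V,B,K))),J);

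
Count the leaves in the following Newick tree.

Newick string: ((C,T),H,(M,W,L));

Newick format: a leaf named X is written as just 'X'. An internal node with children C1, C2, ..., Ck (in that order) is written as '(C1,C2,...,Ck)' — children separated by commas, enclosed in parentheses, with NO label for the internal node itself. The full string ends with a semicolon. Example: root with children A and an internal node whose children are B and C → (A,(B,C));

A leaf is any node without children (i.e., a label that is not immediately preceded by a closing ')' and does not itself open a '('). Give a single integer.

Newick: ((C,T),H,(M,W,L));
Scan left-to-right; a leaf is any maximal label run not followed by '(':
  pos 2: leaf 'C' → count = 1
  pos 4: leaf 'T' → count = 2
  pos 7: leaf 'H' → count = 3
  pos 10: leaf 'M' → count = 4
  pos 12: leaf 'W' → count = 5
  pos 14: leaf 'L' → count = 6
Total leaves: 6

Answer: 6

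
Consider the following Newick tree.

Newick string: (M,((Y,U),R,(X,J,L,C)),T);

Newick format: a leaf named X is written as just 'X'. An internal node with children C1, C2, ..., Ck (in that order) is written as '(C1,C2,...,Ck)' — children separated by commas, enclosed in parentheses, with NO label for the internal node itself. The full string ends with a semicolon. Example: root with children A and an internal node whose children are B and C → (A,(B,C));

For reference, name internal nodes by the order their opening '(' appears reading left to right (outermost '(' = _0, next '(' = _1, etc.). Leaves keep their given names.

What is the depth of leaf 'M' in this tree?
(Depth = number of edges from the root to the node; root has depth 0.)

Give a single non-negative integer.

Answer: 1

Derivation:
Newick: (M,((Y,U),R,(X,J,L,C)),T);
Naming internals by '(' encounter order: outermost '(' = _0, next = _1, ...
Query node: M
Path from root: _0 -> M
Depth of M: 1 (number of edges from root)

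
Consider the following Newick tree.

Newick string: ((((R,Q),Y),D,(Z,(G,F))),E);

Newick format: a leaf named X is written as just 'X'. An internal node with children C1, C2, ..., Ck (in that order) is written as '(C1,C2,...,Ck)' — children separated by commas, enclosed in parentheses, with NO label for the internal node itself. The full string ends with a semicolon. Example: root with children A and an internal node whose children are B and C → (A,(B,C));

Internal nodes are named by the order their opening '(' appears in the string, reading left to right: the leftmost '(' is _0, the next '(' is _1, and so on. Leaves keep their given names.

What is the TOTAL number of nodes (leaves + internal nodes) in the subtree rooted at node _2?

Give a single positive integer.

Answer: 5

Derivation:
Newick: ((((R,Q),Y),D,(Z,(G,F))),E);
Locate _2: it is the '(' at position 2 (the 3rd '(' reading left to right).
Query: subtree rooted at _2
_2: subtree_size = 1 + 4
  _3: subtree_size = 1 + 2
    R: subtree_size = 1 + 0
    Q: subtree_size = 1 + 0
  Y: subtree_size = 1 + 0
Total subtree size of _2: 5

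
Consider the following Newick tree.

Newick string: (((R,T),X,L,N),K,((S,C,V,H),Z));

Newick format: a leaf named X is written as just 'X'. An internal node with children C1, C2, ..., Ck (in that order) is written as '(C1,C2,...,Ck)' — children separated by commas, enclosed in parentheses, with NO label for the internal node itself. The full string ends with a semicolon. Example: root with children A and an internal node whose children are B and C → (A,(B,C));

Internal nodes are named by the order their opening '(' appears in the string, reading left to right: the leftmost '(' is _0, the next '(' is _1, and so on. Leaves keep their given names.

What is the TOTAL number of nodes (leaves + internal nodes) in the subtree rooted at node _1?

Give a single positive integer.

Answer: 7

Derivation:
Newick: (((R,T),X,L,N),K,((S,C,V,H),Z));
Locate _1: it is the '(' at position 1 (the 2nd '(' reading left to right).
Query: subtree rooted at _1
_1: subtree_size = 1 + 6
  _2: subtree_size = 1 + 2
    R: subtree_size = 1 + 0
    T: subtree_size = 1 + 0
  X: subtree_size = 1 + 0
  L: subtree_size = 1 + 0
  N: subtree_size = 1 + 0
Total subtree size of _1: 7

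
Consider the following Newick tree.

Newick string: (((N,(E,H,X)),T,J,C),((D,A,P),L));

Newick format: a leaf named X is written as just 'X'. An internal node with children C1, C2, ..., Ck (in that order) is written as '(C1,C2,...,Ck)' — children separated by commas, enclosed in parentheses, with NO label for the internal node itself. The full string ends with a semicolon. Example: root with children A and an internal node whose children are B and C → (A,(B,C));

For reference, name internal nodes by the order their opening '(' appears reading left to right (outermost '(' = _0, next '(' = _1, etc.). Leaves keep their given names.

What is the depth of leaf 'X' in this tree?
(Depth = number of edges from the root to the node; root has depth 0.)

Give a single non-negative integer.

Answer: 4

Derivation:
Newick: (((N,(E,H,X)),T,J,C),((D,A,P),L));
Naming internals by '(' encounter order: outermost '(' = _0, next = _1, ...
Query node: X
Path from root: _0 -> _1 -> _2 -> _3 -> X
Depth of X: 4 (number of edges from root)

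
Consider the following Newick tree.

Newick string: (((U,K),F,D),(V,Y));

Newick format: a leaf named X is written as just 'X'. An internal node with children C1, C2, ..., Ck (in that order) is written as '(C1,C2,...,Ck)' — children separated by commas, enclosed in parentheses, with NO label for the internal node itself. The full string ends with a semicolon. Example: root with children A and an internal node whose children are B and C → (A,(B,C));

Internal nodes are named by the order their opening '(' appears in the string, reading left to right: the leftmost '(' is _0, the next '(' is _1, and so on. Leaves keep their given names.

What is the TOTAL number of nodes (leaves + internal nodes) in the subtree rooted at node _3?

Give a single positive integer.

Newick: (((U,K),F,D),(V,Y));
Locate _3: it is the '(' at position 13 (the 4th '(' reading left to right).
Query: subtree rooted at _3
_3: subtree_size = 1 + 2
  V: subtree_size = 1 + 0
  Y: subtree_size = 1 + 0
Total subtree size of _3: 3

Answer: 3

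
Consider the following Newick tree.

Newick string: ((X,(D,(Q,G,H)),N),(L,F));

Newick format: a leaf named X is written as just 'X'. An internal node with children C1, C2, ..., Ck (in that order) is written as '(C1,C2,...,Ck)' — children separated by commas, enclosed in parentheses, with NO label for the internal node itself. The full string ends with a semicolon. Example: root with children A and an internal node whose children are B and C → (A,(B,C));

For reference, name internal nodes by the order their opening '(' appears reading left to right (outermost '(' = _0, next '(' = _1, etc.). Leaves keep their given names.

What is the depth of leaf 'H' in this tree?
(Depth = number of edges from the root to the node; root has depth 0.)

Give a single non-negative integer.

Newick: ((X,(D,(Q,G,H)),N),(L,F));
Naming internals by '(' encounter order: outermost '(' = _0, next = _1, ...
Query node: H
Path from root: _0 -> _1 -> _2 -> _3 -> H
Depth of H: 4 (number of edges from root)

Answer: 4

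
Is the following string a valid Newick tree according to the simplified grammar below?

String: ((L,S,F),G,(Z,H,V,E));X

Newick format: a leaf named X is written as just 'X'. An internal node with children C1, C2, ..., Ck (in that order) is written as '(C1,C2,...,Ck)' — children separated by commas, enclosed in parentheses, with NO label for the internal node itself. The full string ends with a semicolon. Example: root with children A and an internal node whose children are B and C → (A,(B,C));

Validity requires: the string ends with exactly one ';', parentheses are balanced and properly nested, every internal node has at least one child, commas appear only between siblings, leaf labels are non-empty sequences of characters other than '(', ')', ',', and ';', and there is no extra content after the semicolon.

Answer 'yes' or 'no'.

Input: ((L,S,F),G,(Z,H,V,E));X
Paren balance: 3 '(' vs 3 ')' OK
Ends with single ';': False
Full parse: FAILS (must end with ;)
Valid: False

Answer: no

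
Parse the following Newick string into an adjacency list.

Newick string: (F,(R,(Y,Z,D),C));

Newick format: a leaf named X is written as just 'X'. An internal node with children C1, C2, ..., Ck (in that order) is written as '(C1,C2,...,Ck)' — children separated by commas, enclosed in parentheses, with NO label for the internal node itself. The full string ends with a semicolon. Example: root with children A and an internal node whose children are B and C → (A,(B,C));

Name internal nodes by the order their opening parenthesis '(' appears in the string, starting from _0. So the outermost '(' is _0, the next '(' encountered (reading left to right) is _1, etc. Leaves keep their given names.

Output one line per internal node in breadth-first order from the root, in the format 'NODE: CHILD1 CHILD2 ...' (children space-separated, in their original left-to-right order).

Input: (F,(R,(Y,Z,D),C));
Scanning left-to-right, naming '(' by encounter order:
  pos 0: '(' -> open internal node _0 (depth 1)
  pos 3: '(' -> open internal node _1 (depth 2)
  pos 6: '(' -> open internal node _2 (depth 3)
  pos 12: ')' -> close internal node _2 (now at depth 2)
  pos 15: ')' -> close internal node _1 (now at depth 1)
  pos 16: ')' -> close internal node _0 (now at depth 0)
Total internal nodes: 3
BFS adjacency from root:
  _0: F _1
  _1: R _2 C
  _2: Y Z D

Answer: _0: F _1
_1: R _2 C
_2: Y Z D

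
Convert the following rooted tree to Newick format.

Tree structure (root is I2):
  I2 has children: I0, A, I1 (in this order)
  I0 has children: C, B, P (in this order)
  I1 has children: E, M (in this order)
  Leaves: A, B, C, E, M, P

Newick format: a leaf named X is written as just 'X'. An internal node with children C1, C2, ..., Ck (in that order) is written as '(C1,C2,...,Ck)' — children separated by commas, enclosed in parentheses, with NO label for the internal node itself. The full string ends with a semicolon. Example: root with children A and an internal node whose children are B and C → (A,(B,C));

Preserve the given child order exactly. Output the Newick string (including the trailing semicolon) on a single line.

internal I2 with children ['I0', 'A', 'I1']
  internal I0 with children ['C', 'B', 'P']
    leaf 'C' → 'C'
    leaf 'B' → 'B'
    leaf 'P' → 'P'
  → '(C,B,P)'
  leaf 'A' → 'A'
  internal I1 with children ['E', 'M']
    leaf 'E' → 'E'
    leaf 'M' → 'M'
  → '(E,M)'
→ '((C,B,P),A,(E,M))'
Final: ((C,B,P),A,(E,M));

Answer: ((C,B,P),A,(E,M));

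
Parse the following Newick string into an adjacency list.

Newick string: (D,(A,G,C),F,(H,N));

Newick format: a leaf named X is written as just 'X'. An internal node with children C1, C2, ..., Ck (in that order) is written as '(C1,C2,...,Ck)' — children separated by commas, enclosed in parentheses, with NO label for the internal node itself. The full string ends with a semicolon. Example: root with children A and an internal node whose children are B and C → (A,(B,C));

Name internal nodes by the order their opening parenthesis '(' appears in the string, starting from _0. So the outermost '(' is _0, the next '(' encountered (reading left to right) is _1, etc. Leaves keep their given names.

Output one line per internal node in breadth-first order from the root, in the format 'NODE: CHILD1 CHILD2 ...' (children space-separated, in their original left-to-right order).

Input: (D,(A,G,C),F,(H,N));
Scanning left-to-right, naming '(' by encounter order:
  pos 0: '(' -> open internal node _0 (depth 1)
  pos 3: '(' -> open internal node _1 (depth 2)
  pos 9: ')' -> close internal node _1 (now at depth 1)
  pos 13: '(' -> open internal node _2 (depth 2)
  pos 17: ')' -> close internal node _2 (now at depth 1)
  pos 18: ')' -> close internal node _0 (now at depth 0)
Total internal nodes: 3
BFS adjacency from root:
  _0: D _1 F _2
  _1: A G C
  _2: H N

Answer: _0: D _1 F _2
_1: A G C
_2: H N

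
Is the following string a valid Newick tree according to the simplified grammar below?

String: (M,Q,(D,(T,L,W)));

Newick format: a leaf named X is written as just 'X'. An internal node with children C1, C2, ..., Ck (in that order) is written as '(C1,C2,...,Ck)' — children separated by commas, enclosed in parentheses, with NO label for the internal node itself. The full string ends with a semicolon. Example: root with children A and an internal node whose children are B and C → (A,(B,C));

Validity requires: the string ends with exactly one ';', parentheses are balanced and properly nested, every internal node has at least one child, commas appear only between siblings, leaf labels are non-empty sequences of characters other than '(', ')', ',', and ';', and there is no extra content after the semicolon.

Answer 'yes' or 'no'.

Answer: yes

Derivation:
Input: (M,Q,(D,(T,L,W)));
Paren balance: 3 '(' vs 3 ')' OK
Ends with single ';': True
Full parse: OK
Valid: True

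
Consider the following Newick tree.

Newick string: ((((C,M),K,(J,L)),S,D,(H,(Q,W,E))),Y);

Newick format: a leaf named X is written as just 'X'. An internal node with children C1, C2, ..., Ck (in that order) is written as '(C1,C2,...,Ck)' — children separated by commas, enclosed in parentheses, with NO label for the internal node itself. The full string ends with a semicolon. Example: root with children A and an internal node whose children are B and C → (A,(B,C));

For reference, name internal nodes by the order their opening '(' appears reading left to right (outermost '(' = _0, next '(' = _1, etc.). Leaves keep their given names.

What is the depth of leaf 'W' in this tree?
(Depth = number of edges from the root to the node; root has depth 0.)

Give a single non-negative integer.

Answer: 4

Derivation:
Newick: ((((C,M),K,(J,L)),S,D,(H,(Q,W,E))),Y);
Naming internals by '(' encounter order: outermost '(' = _0, next = _1, ...
Query node: W
Path from root: _0 -> _1 -> _5 -> _6 -> W
Depth of W: 4 (number of edges from root)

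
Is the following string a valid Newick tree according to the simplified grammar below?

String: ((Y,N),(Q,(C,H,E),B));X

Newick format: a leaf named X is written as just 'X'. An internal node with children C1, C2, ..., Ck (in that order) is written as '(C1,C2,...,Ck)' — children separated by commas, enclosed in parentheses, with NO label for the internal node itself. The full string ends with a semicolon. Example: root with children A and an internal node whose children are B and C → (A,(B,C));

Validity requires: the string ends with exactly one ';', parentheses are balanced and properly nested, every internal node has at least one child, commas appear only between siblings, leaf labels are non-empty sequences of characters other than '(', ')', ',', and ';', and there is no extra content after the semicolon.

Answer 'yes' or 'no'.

Input: ((Y,N),(Q,(C,H,E),B));X
Paren balance: 4 '(' vs 4 ')' OK
Ends with single ';': False
Full parse: FAILS (must end with ;)
Valid: False

Answer: no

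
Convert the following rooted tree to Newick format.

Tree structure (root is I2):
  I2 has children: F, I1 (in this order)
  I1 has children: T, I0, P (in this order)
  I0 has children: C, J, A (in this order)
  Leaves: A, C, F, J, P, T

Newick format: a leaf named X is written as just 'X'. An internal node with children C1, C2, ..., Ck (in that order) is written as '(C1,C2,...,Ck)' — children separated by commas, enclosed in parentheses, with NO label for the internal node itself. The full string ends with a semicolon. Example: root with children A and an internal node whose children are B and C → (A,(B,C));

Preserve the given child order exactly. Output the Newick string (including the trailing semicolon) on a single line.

internal I2 with children ['F', 'I1']
  leaf 'F' → 'F'
  internal I1 with children ['T', 'I0', 'P']
    leaf 'T' → 'T'
    internal I0 with children ['C', 'J', 'A']
      leaf 'C' → 'C'
      leaf 'J' → 'J'
      leaf 'A' → 'A'
    → '(C,J,A)'
    leaf 'P' → 'P'
  → '(T,(C,J,A),P)'
→ '(F,(T,(C,J,A),P))'
Final: (F,(T,(C,J,A),P));

Answer: (F,(T,(C,J,A),P));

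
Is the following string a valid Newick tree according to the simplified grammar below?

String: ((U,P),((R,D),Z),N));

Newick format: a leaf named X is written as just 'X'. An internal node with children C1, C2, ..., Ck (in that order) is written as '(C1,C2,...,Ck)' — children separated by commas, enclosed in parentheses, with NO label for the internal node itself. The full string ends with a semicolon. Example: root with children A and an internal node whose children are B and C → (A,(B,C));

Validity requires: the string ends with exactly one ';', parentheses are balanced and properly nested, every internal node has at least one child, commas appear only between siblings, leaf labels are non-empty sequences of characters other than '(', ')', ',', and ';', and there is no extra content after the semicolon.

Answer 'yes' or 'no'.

Input: ((U,P),((R,D),Z),N));
Paren balance: 4 '(' vs 5 ')' MISMATCH
Ends with single ';': True
Full parse: FAILS (extra content after tree at pos 19)
Valid: False

Answer: no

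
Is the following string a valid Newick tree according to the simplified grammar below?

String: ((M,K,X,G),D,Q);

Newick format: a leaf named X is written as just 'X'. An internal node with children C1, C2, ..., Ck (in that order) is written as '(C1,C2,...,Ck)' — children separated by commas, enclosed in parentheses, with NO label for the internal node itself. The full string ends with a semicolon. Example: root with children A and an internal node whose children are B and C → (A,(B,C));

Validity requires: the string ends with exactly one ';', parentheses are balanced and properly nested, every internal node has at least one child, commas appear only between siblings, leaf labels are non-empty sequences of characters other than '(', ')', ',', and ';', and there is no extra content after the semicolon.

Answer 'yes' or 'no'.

Input: ((M,K,X,G),D,Q);
Paren balance: 2 '(' vs 2 ')' OK
Ends with single ';': True
Full parse: OK
Valid: True

Answer: yes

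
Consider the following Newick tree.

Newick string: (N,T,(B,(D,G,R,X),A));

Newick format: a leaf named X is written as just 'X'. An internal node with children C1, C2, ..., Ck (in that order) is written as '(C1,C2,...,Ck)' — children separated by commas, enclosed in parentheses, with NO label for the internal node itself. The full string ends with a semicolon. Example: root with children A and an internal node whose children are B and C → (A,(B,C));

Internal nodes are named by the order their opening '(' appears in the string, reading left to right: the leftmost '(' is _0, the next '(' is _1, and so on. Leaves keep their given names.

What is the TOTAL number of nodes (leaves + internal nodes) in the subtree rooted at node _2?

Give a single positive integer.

Answer: 5

Derivation:
Newick: (N,T,(B,(D,G,R,X),A));
Locate _2: it is the '(' at position 8 (the 3rd '(' reading left to right).
Query: subtree rooted at _2
_2: subtree_size = 1 + 4
  D: subtree_size = 1 + 0
  G: subtree_size = 1 + 0
  R: subtree_size = 1 + 0
  X: subtree_size = 1 + 0
Total subtree size of _2: 5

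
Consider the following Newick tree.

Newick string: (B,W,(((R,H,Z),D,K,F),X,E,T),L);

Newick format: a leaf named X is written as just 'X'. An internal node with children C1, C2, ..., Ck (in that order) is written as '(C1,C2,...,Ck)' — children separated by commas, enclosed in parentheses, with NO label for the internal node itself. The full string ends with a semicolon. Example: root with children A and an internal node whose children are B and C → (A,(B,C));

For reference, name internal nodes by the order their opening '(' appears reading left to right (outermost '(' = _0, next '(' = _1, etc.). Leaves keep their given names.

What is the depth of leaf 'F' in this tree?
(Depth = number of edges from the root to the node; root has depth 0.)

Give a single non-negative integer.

Answer: 3

Derivation:
Newick: (B,W,(((R,H,Z),D,K,F),X,E,T),L);
Naming internals by '(' encounter order: outermost '(' = _0, next = _1, ...
Query node: F
Path from root: _0 -> _1 -> _2 -> F
Depth of F: 3 (number of edges from root)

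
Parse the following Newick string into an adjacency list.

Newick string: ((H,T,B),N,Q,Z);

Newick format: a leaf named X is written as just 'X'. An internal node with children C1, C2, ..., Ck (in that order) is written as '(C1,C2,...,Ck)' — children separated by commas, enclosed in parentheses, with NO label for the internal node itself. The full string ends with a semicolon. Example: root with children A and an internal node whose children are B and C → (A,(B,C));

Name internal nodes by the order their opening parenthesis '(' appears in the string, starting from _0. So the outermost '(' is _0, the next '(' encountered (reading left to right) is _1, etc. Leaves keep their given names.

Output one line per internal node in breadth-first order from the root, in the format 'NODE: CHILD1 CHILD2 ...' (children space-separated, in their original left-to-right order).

Answer: _0: _1 N Q Z
_1: H T B

Derivation:
Input: ((H,T,B),N,Q,Z);
Scanning left-to-right, naming '(' by encounter order:
  pos 0: '(' -> open internal node _0 (depth 1)
  pos 1: '(' -> open internal node _1 (depth 2)
  pos 7: ')' -> close internal node _1 (now at depth 1)
  pos 14: ')' -> close internal node _0 (now at depth 0)
Total internal nodes: 2
BFS adjacency from root:
  _0: _1 N Q Z
  _1: H T B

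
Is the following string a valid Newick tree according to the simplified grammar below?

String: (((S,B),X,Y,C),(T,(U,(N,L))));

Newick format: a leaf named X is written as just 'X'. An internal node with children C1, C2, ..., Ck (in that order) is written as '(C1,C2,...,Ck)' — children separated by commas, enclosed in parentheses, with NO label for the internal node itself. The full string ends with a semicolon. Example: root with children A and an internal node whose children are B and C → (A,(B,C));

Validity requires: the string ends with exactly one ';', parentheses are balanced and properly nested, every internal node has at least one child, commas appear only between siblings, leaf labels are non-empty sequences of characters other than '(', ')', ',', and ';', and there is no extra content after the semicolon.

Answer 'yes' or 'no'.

Answer: yes

Derivation:
Input: (((S,B),X,Y,C),(T,(U,(N,L))));
Paren balance: 6 '(' vs 6 ')' OK
Ends with single ';': True
Full parse: OK
Valid: True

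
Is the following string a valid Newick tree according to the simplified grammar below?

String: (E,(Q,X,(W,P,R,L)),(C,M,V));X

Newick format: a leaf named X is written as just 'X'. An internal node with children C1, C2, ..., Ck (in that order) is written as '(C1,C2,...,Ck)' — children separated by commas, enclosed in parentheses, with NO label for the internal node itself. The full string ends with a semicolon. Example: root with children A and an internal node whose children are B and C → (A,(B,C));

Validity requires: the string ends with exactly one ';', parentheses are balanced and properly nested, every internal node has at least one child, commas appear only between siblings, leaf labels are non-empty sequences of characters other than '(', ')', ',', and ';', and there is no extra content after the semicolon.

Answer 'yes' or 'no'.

Input: (E,(Q,X,(W,P,R,L)),(C,M,V));X
Paren balance: 4 '(' vs 4 ')' OK
Ends with single ';': False
Full parse: FAILS (must end with ;)
Valid: False

Answer: no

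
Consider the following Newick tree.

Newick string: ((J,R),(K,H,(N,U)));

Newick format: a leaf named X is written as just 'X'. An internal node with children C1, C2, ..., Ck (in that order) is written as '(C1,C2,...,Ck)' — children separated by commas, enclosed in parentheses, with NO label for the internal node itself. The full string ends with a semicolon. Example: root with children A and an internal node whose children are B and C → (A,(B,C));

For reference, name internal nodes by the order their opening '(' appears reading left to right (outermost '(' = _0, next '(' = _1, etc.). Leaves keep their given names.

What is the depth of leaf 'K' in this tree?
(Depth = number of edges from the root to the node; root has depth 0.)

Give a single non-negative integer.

Newick: ((J,R),(K,H,(N,U)));
Naming internals by '(' encounter order: outermost '(' = _0, next = _1, ...
Query node: K
Path from root: _0 -> _2 -> K
Depth of K: 2 (number of edges from root)

Answer: 2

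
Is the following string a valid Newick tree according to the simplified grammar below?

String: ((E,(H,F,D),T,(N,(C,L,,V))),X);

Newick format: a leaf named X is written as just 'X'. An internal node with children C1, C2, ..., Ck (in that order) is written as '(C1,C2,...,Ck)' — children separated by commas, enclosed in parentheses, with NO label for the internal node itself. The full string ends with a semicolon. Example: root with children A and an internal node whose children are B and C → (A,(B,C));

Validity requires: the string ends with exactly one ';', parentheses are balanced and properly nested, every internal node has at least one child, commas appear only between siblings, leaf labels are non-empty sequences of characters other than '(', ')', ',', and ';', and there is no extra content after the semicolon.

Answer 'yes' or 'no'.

Input: ((E,(H,F,D),T,(N,(C,L,,V))),X);
Paren balance: 5 '(' vs 5 ')' OK
Ends with single ';': True
Full parse: FAILS (empty leaf label at pos 22)
Valid: False

Answer: no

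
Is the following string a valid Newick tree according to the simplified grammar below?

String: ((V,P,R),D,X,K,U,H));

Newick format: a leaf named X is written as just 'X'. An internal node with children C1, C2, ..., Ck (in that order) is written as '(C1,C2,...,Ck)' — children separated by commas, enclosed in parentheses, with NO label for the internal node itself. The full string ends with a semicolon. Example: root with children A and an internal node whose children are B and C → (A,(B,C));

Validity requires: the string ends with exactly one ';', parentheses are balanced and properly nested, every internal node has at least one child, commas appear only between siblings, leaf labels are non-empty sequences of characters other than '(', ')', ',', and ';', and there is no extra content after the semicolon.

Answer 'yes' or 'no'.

Input: ((V,P,R),D,X,K,U,H));
Paren balance: 2 '(' vs 3 ')' MISMATCH
Ends with single ';': True
Full parse: FAILS (extra content after tree at pos 19)
Valid: False

Answer: no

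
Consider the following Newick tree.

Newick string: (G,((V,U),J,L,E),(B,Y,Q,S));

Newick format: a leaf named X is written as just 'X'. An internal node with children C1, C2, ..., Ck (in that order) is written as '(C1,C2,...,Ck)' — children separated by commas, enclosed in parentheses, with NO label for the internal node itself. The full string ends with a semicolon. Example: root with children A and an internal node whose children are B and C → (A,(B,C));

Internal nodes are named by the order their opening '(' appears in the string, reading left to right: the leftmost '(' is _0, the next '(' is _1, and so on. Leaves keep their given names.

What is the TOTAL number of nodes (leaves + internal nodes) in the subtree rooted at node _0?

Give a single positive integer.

Newick: (G,((V,U),J,L,E),(B,Y,Q,S));
Locate _0: it is the '(' at position 0 (the 1st '(' reading left to right).
Query: subtree rooted at _0
_0: subtree_size = 1 + 13
  G: subtree_size = 1 + 0
  _1: subtree_size = 1 + 6
    _2: subtree_size = 1 + 2
      V: subtree_size = 1 + 0
      U: subtree_size = 1 + 0
    J: subtree_size = 1 + 0
    L: subtree_size = 1 + 0
    E: subtree_size = 1 + 0
  _3: subtree_size = 1 + 4
    B: subtree_size = 1 + 0
    Y: subtree_size = 1 + 0
    Q: subtree_size = 1 + 0
    S: subtree_size = 1 + 0
Total subtree size of _0: 14

Answer: 14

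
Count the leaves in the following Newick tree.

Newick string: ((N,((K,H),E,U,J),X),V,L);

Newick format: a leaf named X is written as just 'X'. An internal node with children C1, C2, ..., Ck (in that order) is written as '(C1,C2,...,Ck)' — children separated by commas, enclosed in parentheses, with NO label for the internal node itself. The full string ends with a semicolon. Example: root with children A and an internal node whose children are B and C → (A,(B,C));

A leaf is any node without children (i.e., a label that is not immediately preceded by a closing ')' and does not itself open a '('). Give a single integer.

Newick: ((N,((K,H),E,U,J),X),V,L);
Scan left-to-right; a leaf is any maximal label run not followed by '(':
  pos 2: leaf 'N' → count = 1
  pos 6: leaf 'K' → count = 2
  pos 8: leaf 'H' → count = 3
  pos 11: leaf 'E' → count = 4
  pos 13: leaf 'U' → count = 5
  pos 15: leaf 'J' → count = 6
  pos 18: leaf 'X' → count = 7
  pos 21: leaf 'V' → count = 8
  pos 23: leaf 'L' → count = 9
Total leaves: 9

Answer: 9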